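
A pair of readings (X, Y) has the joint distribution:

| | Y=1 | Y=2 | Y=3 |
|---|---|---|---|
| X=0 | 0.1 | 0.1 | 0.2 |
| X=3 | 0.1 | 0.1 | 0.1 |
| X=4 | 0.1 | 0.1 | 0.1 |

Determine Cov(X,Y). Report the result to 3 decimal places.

E[X] = 2.1,  E[Y] = 2.1
E[XY] = 4.2
Cov(X,Y) = E[XY] − E[X]E[Y] = 4.2 − (2.1)(2.1) = -0.21

-0.210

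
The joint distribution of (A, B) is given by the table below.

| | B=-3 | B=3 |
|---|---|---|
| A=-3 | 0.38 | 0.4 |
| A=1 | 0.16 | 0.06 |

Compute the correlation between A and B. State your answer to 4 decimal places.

-0.1996

E[A] = -2.12,  E[B] = -0.24
E[AB] = -0.48
cov(A,B) = E[AB] − E[A]E[B] = -0.48 − (-2.12)(-0.24) = -0.9888
V(A) = 2.7456,  V(B) = 8.9424
ρ = -0.9888 / √(2.7456·8.9424) ≈ -0.1996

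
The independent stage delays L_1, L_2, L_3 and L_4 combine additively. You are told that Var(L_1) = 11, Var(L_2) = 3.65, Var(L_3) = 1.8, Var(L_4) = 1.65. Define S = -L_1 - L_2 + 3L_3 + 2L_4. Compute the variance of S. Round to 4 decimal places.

By independence, Var(S) = (-1)²Var(L_1) + (-1)²Var(L_2) + (3)²Var(L_3) + (2)²Var(L_4)
= (-1)²·11 + (-1)²·3.65 + (3)²·1.8 + (2)²·1.65 = 37.45

37.4500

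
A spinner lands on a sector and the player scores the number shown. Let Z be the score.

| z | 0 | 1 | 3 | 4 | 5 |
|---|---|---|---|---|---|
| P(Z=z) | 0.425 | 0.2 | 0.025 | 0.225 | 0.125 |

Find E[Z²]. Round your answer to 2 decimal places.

E[Z²] = (0)²(0.425) + (1)²(0.2) + (3)²(0.025) + (4)²(0.225) + (5)²(0.125) = 7.15

7.15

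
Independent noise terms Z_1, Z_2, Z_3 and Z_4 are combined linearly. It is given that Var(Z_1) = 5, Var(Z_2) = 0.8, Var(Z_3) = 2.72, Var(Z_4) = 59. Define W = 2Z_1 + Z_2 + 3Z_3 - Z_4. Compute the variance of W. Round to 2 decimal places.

By independence, Var(W) = (2)²Var(Z_1) + (1)²Var(Z_2) + (3)²Var(Z_3) + (-1)²Var(Z_4)
= (2)²·5 + (1)²·0.8 + (3)²·2.72 + (-1)²·59 = 104.28

104.28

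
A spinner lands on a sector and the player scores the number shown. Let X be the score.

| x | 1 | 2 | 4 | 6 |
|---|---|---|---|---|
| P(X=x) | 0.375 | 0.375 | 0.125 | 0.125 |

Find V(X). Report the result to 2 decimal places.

E[X] = (1)(0.375) + (2)(0.375) + (4)(0.125) + (6)(0.125) = 2.375
E[X²] = (1)²(0.375) + (2)²(0.375) + (4)²(0.125) + (6)²(0.125) = 8.375
V(X) = E[X²] − (E[X])² = 8.375 − (2.375)² = 2.734375

2.73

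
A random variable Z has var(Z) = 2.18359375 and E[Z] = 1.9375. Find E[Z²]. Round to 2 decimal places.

5.94

E[Z²] = var(Z) + (E[Z])² = 2.18359375 + (1.9375)² = 5.9375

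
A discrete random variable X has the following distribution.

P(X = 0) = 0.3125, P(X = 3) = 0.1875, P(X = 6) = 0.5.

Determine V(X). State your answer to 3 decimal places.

E[X] = (0)(0.3125) + (3)(0.1875) + (6)(0.5) = 3.5625
E[X²] = (0)²(0.3125) + (3)²(0.1875) + (6)²(0.5) = 19.6875
V(X) = E[X²] − (E[X])² = 19.6875 − (3.5625)² = 6.99609375

6.996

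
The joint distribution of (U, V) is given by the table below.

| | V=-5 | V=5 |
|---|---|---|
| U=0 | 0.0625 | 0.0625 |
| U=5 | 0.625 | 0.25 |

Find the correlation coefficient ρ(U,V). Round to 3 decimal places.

-0.153

E[U] = 4.375,  E[V] = -1.875
E[UV] = -9.375
cov(U,V) = E[UV] − E[U]E[V] = -9.375 − (4.375)(-1.875) = -1.171875
var(U) = 2.734375,  var(V) = 21.484375
ρ = -1.171875 / √(2.734375·21.484375) ≈ -0.153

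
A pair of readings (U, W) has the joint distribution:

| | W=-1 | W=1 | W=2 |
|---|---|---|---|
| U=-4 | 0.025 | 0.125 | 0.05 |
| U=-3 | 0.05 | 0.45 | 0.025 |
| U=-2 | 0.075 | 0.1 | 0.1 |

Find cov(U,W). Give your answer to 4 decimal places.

-0.0406

E[U] = -2.925,  E[W] = 0.875
E[UW] = -2.6
cov(U,W) = E[UW] − E[U]E[W] = -2.6 − (-2.925)(0.875) = -0.040625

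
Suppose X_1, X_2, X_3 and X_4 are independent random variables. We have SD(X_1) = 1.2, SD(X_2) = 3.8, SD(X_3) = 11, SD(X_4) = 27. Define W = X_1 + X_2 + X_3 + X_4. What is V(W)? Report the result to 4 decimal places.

865.8800

V(X_1) = 1.44, V(X_2) = 14.44, V(X_3) = 121, V(X_4) = 729
By independence, V(W) = (1)²V(X_1) + (1)²V(X_2) + (1)²V(X_3) + (1)²V(X_4)
= (1)²·1.44 + (1)²·14.44 + (1)²·121 + (1)²·729 = 865.88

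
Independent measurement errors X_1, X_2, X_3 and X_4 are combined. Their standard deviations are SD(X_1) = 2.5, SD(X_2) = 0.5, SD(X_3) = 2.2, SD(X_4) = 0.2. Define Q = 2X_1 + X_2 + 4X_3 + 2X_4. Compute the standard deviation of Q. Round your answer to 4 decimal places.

10.1415

Var(X_1) = 6.25, Var(X_2) = 0.25, Var(X_3) = 4.84, Var(X_4) = 0.04
By independence, Var(Q) = (2)²Var(X_1) + (1)²Var(X_2) + (4)²Var(X_3) + (2)²Var(X_4)
= (2)²·6.25 + (1)²·0.25 + (4)²·4.84 + (2)²·0.04 = 102.85
SD(Q) = √102.85 ≈ 10.1415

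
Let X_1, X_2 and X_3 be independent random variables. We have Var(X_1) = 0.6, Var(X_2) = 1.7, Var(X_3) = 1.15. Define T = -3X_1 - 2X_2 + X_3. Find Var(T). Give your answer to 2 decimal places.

By independence, Var(T) = (-3)²Var(X_1) + (-2)²Var(X_2) + (1)²Var(X_3)
= (-3)²·0.6 + (-2)²·1.7 + (1)²·1.15 = 13.35

13.35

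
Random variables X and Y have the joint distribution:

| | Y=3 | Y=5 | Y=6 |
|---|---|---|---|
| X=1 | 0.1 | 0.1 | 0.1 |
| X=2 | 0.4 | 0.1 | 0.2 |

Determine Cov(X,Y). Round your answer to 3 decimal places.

E[X] = 1.7,  E[Y] = 4.3
E[XY] = 7.2
Cov(X,Y) = E[XY] − E[X]E[Y] = 7.2 − (1.7)(4.3) = -0.11

-0.110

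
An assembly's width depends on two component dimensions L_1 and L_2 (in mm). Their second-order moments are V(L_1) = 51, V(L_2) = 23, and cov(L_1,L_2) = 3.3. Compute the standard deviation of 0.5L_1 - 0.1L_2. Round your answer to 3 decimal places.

V(0.5L_1 - 0.1L_2) = (0.5)²·V(L_1) + (-0.1)²·V(L_2) + 2·(0.5)·(-0.1)·cov(L_1,L_2)
= 0.25·51 + 0.01·23 + -0.1·3.3 = 12.65
sd(0.5L_1 - 0.1L_2) = √12.65 ≈ 3.557

3.557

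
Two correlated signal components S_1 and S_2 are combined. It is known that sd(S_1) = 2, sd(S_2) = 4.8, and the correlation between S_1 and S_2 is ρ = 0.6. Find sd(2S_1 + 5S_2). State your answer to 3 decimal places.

26.593

V(S_1) = (2)² = 4;  V(S_2) = (4.8)² = 23.04
cov(S_1,S_2) = ρ·sd(S_1)·sd(S_2) = 0.6·2·4.8 = 5.76
V(2S_1 + 5S_2) = (2)²·V(S_1) + (5)²·V(S_2) + 2·(2)·(5)·cov(S_1,S_2)
= 4·4 + 25·23.04 + 20·5.76 = 707.2
sd(2S_1 + 5S_2) = √707.2 ≈ 26.593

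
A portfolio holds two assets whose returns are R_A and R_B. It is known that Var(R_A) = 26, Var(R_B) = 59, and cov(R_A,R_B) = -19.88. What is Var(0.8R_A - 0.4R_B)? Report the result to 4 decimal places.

38.8032

Var(0.8R_A - 0.4R_B) = (0.8)²·Var(R_A) + (-0.4)²·Var(R_B) + 2·(0.8)·(-0.4)·cov(R_A,R_B)
= 0.64·26 + 0.16·59 + -0.64·-19.88 = 38.8032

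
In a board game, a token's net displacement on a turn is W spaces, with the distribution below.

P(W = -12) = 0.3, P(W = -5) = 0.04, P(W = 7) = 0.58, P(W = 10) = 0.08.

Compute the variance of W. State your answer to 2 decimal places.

E[W] = (-12)(0.3) + (-5)(0.04) + (7)(0.58) + (10)(0.08) = 1.06
E[W²] = (-12)²(0.3) + (-5)²(0.04) + (7)²(0.58) + (10)²(0.08) = 80.62
V(W) = E[W²] − (E[W])² = 80.62 − (1.06)² = 79.4964

79.50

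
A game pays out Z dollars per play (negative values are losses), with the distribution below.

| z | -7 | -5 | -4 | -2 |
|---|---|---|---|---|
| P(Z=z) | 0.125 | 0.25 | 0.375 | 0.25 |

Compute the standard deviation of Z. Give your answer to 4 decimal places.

1.5360

E[Z] = (-7)(0.125) + (-5)(0.25) + (-4)(0.375) + (-2)(0.25) = -4.125
E[Z²] = (-7)²(0.125) + (-5)²(0.25) + (-4)²(0.375) + (-2)²(0.25) = 19.375
Var(Z) = E[Z²] − (E[Z])² = 19.375 − (-4.125)² = 2.359375
SD(Z) = √2.359375 ≈ 1.5360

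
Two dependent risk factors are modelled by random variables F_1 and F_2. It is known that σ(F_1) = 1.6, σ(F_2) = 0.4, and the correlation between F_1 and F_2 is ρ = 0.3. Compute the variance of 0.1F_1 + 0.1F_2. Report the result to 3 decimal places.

Var(F_1) = (1.6)² = 2.56;  Var(F_2) = (0.4)² = 0.16
cov(F_1,F_2) = ρ·σ(F_1)·σ(F_2) = 0.3·1.6·0.4 = 0.192
Var(0.1F_1 + 0.1F_2) = (0.1)²·Var(F_1) + (0.1)²·Var(F_2) + 2·(0.1)·(0.1)·cov(F_1,F_2)
= 0.01·2.56 + 0.01·0.16 + 0.02·0.192 = 0.03104

0.031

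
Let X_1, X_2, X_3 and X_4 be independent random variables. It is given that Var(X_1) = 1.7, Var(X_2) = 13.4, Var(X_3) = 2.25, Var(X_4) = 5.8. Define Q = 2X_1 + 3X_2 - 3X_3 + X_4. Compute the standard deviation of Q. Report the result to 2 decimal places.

By independence, Var(Q) = (2)²Var(X_1) + (3)²Var(X_2) + (-3)²Var(X_3) + (1)²Var(X_4)
= (2)²·1.7 + (3)²·13.4 + (-3)²·2.25 + (1)²·5.8 = 153.45
SD(Q) = √153.45 ≈ 12.39

12.39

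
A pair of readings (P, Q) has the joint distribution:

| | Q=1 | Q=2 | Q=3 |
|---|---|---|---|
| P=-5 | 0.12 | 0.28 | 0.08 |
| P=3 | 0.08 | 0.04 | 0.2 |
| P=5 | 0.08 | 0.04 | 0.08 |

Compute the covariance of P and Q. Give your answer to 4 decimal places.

E[P] = -0.44,  E[Q] = 2.08
E[PQ] = -0.32
Cov(P,Q) = E[PQ] − E[P]E[Q] = -0.32 − (-0.44)(2.08) = 0.5952

0.5952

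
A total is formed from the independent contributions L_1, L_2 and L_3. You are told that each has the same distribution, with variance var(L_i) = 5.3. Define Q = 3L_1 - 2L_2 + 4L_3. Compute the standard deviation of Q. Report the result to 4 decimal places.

By independence, var(Q) = (3)²var(L_1) + (-2)²var(L_2) + (4)²var(L_3)
= (3)²·5.3 + (-2)²·5.3 + (4)²·5.3 = 153.7
σ(Q) = √153.7 ≈ 12.3976

12.3976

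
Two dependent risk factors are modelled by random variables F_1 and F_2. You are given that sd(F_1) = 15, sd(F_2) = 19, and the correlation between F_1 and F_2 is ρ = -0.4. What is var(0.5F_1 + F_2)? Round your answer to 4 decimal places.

303.2500

var(F_1) = (15)² = 225;  var(F_2) = (19)² = 361
Cov(F_1,F_2) = ρ·sd(F_1)·sd(F_2) = -0.4·15·19 = -114
var(0.5F_1 + F_2) = (0.5)²·var(F_1) + (1)²·var(F_2) + 2·(0.5)·(1)·Cov(F_1,F_2)
= 0.25·225 + 1·361 + 1·-114 = 303.25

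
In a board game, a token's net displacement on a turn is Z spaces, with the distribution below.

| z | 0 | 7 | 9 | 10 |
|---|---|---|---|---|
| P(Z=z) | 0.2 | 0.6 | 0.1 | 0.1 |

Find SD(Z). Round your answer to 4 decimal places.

E[Z] = (0)(0.2) + (7)(0.6) + (9)(0.1) + (10)(0.1) = 6.1
E[Z²] = (0)²(0.2) + (7)²(0.6) + (9)²(0.1) + (10)²(0.1) = 47.5
Var(Z) = E[Z²] − (E[Z])² = 47.5 − (6.1)² = 10.29
SD(Z) = √10.29 ≈ 3.2078

3.2078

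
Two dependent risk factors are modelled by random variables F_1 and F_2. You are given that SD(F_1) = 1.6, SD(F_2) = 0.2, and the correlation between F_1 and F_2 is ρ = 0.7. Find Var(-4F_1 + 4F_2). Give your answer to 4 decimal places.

Var(F_1) = (1.6)² = 2.56;  Var(F_2) = (0.2)² = 0.04
Cov(F_1,F_2) = ρ·SD(F_1)·SD(F_2) = 0.7·1.6·0.2 = 0.224
Var(-4F_1 + 4F_2) = (-4)²·Var(F_1) + (4)²·Var(F_2) + 2·(-4)·(4)·Cov(F_1,F_2)
= 16·2.56 + 16·0.04 + -32·0.224 = 34.432

34.4320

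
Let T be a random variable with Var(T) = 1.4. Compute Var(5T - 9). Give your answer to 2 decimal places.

Var(5T - 9) = (5)²·Var(T) = 25·1.4 = 35

35.00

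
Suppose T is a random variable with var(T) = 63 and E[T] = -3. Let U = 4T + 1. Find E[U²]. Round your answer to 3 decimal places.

E[4T + 1] = 4·-3 + 1 = -11
var(4T + 1) = (4)²·63 = 1008
E[U²] = var(U) + (E[U])² = 1008 + (-11)² = 1129

1129.000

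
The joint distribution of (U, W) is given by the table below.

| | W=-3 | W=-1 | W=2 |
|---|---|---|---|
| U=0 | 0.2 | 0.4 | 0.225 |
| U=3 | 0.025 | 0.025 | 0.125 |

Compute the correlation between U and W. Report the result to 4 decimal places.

0.3014

E[U] = 0.525,  E[W] = -0.4
E[UW] = 0.45
Cov(U,W) = E[UW] − E[U]E[W] = 0.45 − (0.525)(-0.4) = 0.66
Var(U) = 1.299375,  Var(W) = 3.69
ρ = 0.66 / √(1.299375·3.69) ≈ 0.3014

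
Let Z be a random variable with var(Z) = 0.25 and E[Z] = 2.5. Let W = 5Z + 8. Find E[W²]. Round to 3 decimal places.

E[5Z + 8] = 5·2.5 + 8 = 20.5
var(5Z + 8) = (5)²·0.25 = 6.25
E[W²] = var(W) + (E[W])² = 6.25 + (20.5)² = 426.5

426.500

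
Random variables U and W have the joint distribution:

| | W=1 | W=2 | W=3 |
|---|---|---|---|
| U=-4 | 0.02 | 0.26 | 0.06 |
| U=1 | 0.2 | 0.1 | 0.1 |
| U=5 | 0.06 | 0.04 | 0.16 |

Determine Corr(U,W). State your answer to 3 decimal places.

E[U] = 0.34,  E[W] = 2.04
E[UW] = 0.92
Cov(U,W) = E[UW] − E[U]E[W] = 0.92 − (0.34)(2.04) = 0.2264
var(U) = 12.2244,  var(W) = 0.5984
ρ = 0.2264 / √(12.2244·0.5984) ≈ 0.084

0.084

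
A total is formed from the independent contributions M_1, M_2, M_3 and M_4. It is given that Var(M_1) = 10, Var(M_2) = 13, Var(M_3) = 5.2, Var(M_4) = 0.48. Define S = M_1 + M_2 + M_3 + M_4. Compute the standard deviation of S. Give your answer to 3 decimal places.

5.355

By independence, Var(S) = (1)²Var(M_1) + (1)²Var(M_2) + (1)²Var(M_3) + (1)²Var(M_4)
= (1)²·10 + (1)²·13 + (1)²·5.2 + (1)²·0.48 = 28.68
σ(S) = √28.68 ≈ 5.355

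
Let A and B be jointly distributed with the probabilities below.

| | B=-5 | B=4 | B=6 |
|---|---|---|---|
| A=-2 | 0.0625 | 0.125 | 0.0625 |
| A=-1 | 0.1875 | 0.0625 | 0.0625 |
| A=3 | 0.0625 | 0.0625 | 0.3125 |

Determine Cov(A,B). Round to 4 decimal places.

E[A] = 0.5,  E[B] = 2.0625
E[AB] = 4.625
Cov(A,B) = E[AB] − E[A]E[B] = 4.625 − (0.5)(2.0625) = 3.59375

3.5938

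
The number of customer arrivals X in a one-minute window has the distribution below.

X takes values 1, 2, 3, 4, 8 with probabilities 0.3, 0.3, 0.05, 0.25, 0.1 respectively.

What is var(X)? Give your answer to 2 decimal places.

E[X] = (1)(0.3) + (2)(0.3) + (3)(0.05) + (4)(0.25) + (8)(0.1) = 2.85
E[X²] = (1)²(0.3) + (2)²(0.3) + (3)²(0.05) + (4)²(0.25) + (8)²(0.1) = 12.35
var(X) = E[X²] − (E[X])² = 12.35 − (2.85)² = 4.2275

4.23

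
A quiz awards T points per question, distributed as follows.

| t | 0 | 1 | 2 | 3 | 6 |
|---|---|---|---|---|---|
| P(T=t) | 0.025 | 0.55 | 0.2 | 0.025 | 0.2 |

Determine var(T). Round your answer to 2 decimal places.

3.82

E[T] = (0)(0.025) + (1)(0.55) + (2)(0.2) + (3)(0.025) + (6)(0.2) = 2.225
E[T²] = (0)²(0.025) + (1)²(0.55) + (2)²(0.2) + (3)²(0.025) + (6)²(0.2) = 8.775
var(T) = E[T²] − (E[T])² = 8.775 − (2.225)² = 3.824375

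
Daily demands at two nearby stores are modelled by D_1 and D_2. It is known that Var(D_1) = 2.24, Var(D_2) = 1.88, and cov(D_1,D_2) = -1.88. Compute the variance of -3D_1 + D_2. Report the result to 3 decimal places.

33.320

Var(-3D_1 + D_2) = (-3)²·Var(D_1) + (1)²·Var(D_2) + 2·(-3)·(1)·cov(D_1,D_2)
= 9·2.24 + 1·1.88 + -6·-1.88 = 33.32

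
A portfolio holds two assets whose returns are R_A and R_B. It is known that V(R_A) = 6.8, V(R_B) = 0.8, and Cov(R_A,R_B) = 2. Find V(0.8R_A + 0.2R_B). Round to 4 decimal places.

5.0240

V(0.8R_A + 0.2R_B) = (0.8)²·V(R_A) + (0.2)²·V(R_B) + 2·(0.8)·(0.2)·Cov(R_A,R_B)
= 0.64·6.8 + 0.04·0.8 + 0.32·2 = 5.024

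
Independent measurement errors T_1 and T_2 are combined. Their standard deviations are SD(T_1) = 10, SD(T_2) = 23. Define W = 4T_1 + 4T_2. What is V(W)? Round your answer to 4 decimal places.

10064.0000

V(T_1) = 100, V(T_2) = 529
By independence, V(W) = (4)²V(T_1) + (4)²V(T_2)
= (4)²·100 + (4)²·529 = 10064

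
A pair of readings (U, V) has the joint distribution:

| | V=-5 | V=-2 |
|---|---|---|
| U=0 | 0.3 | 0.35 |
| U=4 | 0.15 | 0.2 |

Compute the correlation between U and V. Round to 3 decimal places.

E[U] = 1.4,  E[V] = -3.35
E[UV] = -4.6
Cov(U,V) = E[UV] − E[U]E[V] = -4.6 − (1.4)(-3.35) = 0.09
var(U) = 3.64,  var(V) = 2.2275
ρ = 0.09 / √(3.64·2.2275) ≈ 0.032

0.032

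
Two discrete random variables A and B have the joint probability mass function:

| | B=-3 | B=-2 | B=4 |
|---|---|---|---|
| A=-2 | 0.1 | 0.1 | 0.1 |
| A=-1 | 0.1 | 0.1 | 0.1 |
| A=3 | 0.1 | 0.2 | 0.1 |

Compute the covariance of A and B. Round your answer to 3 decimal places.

E[A] = 0.3,  E[B] = -0.5
E[AB] = -0.6
cov(A,B) = E[AB] − E[A]E[B] = -0.6 − (0.3)(-0.5) = -0.45

-0.450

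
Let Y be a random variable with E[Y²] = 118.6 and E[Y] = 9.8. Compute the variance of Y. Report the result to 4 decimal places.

22.5600

Var(Y) = 118.6 − (9.8)² = 22.56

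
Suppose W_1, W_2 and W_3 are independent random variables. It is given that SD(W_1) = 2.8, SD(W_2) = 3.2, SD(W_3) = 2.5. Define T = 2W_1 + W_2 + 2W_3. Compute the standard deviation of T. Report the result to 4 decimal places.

Var(W_1) = 7.84, Var(W_2) = 10.24, Var(W_3) = 6.25
By independence, Var(T) = (2)²Var(W_1) + (1)²Var(W_2) + (2)²Var(W_3)
= (2)²·7.84 + (1)²·10.24 + (2)²·6.25 = 66.6
SD(T) = √66.6 ≈ 8.1609

8.1609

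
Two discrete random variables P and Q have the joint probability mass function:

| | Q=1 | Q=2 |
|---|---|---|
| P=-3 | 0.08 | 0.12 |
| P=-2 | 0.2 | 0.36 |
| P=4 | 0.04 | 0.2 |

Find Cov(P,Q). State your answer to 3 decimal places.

0.237

E[P] = -0.76,  E[Q] = 1.68
E[PQ] = -1.04
Cov(P,Q) = E[PQ] − E[P]E[Q] = -1.04 − (-0.76)(1.68) = 0.2368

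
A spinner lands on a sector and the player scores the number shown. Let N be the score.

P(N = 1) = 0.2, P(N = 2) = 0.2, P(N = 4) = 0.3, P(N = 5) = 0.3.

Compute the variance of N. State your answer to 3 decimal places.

2.410

E[N] = (1)(0.2) + (2)(0.2) + (4)(0.3) + (5)(0.3) = 3.3
E[N²] = (1)²(0.2) + (2)²(0.2) + (4)²(0.3) + (5)²(0.3) = 13.3
var(N) = E[N²] − (E[N])² = 13.3 − (3.3)² = 2.41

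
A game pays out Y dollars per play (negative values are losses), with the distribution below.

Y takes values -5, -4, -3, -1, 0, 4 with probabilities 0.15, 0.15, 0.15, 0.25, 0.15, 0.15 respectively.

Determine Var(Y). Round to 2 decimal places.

8.05

E[Y] = (-5)(0.15) + (-4)(0.15) + (-3)(0.15) + (-1)(0.25) + (0)(0.15) + (4)(0.15) = -1.45
E[Y²] = (-5)²(0.15) + (-4)²(0.15) + (-3)²(0.15) + (-1)²(0.25) + (0)²(0.15) + (4)²(0.15) = 10.15
Var(Y) = E[Y²] − (E[Y])² = 10.15 − (-1.45)² = 8.0475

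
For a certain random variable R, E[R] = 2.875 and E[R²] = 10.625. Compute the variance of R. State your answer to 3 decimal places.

var(R) = 10.625 − (2.875)² = 2.359375

2.359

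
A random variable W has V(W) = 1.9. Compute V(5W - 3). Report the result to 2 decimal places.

V(5W - 3) = (5)²·V(W) = 25·1.9 = 47.5

47.50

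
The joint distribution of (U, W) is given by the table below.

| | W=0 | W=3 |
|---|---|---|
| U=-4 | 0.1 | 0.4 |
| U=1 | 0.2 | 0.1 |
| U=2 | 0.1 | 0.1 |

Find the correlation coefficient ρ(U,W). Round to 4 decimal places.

E[U] = -1.3,  E[W] = 1.8
E[UW] = -3.9
cov(U,W) = E[UW] − E[U]E[W] = -3.9 − (-1.3)(1.8) = -1.56
var(U) = 7.41,  var(W) = 2.16
ρ = -1.56 / √(7.41·2.16) ≈ -0.3899

-0.3899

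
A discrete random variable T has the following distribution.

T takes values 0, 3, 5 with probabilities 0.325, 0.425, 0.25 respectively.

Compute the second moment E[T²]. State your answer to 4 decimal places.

E[T²] = (0)²(0.325) + (3)²(0.425) + (5)²(0.25) = 10.075

10.0750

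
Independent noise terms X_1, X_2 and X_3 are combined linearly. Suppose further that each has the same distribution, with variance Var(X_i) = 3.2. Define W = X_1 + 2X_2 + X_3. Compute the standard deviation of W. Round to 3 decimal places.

By independence, Var(W) = (1)²Var(X_1) + (2)²Var(X_2) + (1)²Var(X_3)
= (1)²·3.2 + (2)²·3.2 + (1)²·3.2 = 19.2
SD(W) = √19.2 ≈ 4.382

4.382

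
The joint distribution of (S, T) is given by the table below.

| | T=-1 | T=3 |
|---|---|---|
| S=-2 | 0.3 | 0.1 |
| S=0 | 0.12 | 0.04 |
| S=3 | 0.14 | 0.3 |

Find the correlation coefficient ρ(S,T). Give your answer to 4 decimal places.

0.4127

E[S] = 0.52,  E[T] = 0.76
E[ST] = 2.28
cov(S,T) = E[ST] − E[S]E[T] = 2.28 − (0.52)(0.76) = 1.8848
var(S) = 5.2896,  var(T) = 3.9424
ρ = 1.8848 / √(5.2896·3.9424) ≈ 0.4127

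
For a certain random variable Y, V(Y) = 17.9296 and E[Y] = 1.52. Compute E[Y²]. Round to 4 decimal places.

E[Y²] = V(Y) + (E[Y])² = 17.9296 + (1.52)² = 20.24

20.2400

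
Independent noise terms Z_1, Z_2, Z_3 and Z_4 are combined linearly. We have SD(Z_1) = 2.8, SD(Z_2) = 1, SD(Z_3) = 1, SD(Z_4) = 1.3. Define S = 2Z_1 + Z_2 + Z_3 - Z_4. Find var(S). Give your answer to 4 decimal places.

35.0500

var(Z_1) = 7.84, var(Z_2) = 1, var(Z_3) = 1, var(Z_4) = 1.69
By independence, var(S) = (2)²var(Z_1) + (1)²var(Z_2) + (1)²var(Z_3) + (-1)²var(Z_4)
= (2)²·7.84 + (1)²·1 + (1)²·1 + (-1)²·1.69 = 35.05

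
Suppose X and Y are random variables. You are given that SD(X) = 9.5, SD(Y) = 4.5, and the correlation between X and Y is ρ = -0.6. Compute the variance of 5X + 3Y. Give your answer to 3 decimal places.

Var(X) = (9.5)² = 90.25;  Var(Y) = (4.5)² = 20.25
Cov(X,Y) = ρ·SD(X)·SD(Y) = -0.6·9.5·4.5 = -25.65
Var(5X + 3Y) = (5)²·Var(X) + (3)²·Var(Y) + 2·(5)·(3)·Cov(X,Y)
= 25·90.25 + 9·20.25 + 30·-25.65 = 1669

1669.000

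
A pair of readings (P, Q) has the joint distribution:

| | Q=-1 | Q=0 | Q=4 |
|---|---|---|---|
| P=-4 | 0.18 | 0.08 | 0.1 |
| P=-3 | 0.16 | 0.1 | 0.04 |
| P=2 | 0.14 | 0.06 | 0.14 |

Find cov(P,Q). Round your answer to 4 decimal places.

E[P] = -1.66,  E[Q] = 0.64
E[PQ] = -0.04
cov(P,Q) = E[PQ] − E[P]E[Q] = -0.04 − (-1.66)(0.64) = 1.0224

1.0224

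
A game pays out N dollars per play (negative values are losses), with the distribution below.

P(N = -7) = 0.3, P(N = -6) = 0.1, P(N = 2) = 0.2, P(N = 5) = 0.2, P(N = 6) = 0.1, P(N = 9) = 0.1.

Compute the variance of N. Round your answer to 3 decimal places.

E[N] = (-7)(0.3) + (-6)(0.1) + (2)(0.2) + (5)(0.2) + (6)(0.1) + (9)(0.1) = 0.2
E[N²] = (-7)²(0.3) + (-6)²(0.1) + (2)²(0.2) + (5)²(0.2) + (6)²(0.1) + (9)²(0.1) = 35.8
Var(N) = E[N²] − (E[N])² = 35.8 − (0.2)² = 35.76

35.760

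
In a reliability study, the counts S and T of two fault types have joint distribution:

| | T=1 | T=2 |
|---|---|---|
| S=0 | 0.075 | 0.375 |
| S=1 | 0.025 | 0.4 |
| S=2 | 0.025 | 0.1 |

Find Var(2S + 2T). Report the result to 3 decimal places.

2.390

E[S] = 0.675,  E[T] = 1.875,  E[ST] = 1.275
Var(S) = 0.925 − (0.675)² = 0.469375;  Var(T) = 3.625 − (1.875)² = 0.109375
Cov(S,T) = 1.275 − (0.675)(1.875) = 0.009375
Var(2S + 2T) = (2)²·0.469375 + (2)²·0.109375 + 2·(2)·(2)·0.009375 = 2.39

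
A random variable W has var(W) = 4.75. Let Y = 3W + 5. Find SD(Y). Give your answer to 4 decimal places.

6.5383

var(3W + 5) = (3)²·4.75 = 42.75
SD(Y) = √42.75 ≈ 6.5383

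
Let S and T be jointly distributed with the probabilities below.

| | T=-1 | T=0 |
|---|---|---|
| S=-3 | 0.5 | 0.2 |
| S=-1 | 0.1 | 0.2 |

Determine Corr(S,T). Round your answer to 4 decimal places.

0.3563

E[S] = -2.4,  E[T] = -0.6
E[ST] = 1.6
cov(S,T) = E[ST] − E[S]E[T] = 1.6 − (-2.4)(-0.6) = 0.16
V(S) = 0.84,  V(T) = 0.24
ρ = 0.16 / √(0.84·0.24) ≈ 0.3563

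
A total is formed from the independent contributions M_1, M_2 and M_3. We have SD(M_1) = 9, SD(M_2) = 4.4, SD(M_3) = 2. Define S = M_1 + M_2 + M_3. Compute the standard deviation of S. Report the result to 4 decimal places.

Var(M_1) = 81, Var(M_2) = 19.36, Var(M_3) = 4
By independence, Var(S) = (1)²Var(M_1) + (1)²Var(M_2) + (1)²Var(M_3)
= (1)²·81 + (1)²·19.36 + (1)²·4 = 104.36
SD(S) = √104.36 ≈ 10.2157

10.2157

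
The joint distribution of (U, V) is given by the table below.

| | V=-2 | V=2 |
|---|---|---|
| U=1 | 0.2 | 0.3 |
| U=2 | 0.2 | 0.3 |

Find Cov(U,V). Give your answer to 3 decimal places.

0.000

E[U] = 1.5,  E[V] = 0.4
E[UV] = 0.6
Cov(U,V) = E[UV] − E[U]E[V] = 0.6 − (1.5)(0.4) = 0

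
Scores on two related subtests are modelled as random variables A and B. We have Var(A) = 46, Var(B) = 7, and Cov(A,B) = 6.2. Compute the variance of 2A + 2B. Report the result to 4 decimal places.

261.6000

Var(2A + 2B) = (2)²·Var(A) + (2)²·Var(B) + 2·(2)·(2)·Cov(A,B)
= 4·46 + 4·7 + 8·6.2 = 261.6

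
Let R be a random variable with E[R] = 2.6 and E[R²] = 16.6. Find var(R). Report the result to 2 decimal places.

9.84

var(R) = 16.6 − (2.6)² = 9.84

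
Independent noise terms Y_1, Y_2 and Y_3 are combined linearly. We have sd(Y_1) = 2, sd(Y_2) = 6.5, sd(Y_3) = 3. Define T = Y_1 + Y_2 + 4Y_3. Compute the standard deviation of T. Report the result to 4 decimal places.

13.7931

V(Y_1) = 4, V(Y_2) = 42.25, V(Y_3) = 9
By independence, V(T) = (1)²V(Y_1) + (1)²V(Y_2) + (4)²V(Y_3)
= (1)²·4 + (1)²·42.25 + (4)²·9 = 190.25
sd(T) = √190.25 ≈ 13.7931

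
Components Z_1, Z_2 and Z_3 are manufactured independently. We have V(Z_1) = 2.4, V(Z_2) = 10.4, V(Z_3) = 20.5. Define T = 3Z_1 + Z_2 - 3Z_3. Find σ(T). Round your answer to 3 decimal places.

By independence, V(T) = (3)²V(Z_1) + (1)²V(Z_2) + (-3)²V(Z_3)
= (3)²·2.4 + (1)²·10.4 + (-3)²·20.5 = 216.5
σ(T) = √216.5 ≈ 14.714

14.714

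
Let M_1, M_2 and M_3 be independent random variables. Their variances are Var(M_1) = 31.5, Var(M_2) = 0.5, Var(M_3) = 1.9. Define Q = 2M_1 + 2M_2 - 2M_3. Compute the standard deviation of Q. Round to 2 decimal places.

By independence, Var(Q) = (2)²Var(M_1) + (2)²Var(M_2) + (-2)²Var(M_3)
= (2)²·31.5 + (2)²·0.5 + (-2)²·1.9 = 135.6
SD(Q) = √135.6 ≈ 11.64

11.64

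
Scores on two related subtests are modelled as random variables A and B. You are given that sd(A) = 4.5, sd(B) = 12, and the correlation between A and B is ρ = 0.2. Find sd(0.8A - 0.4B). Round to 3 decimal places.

5.393

Var(A) = (4.5)² = 20.25;  Var(B) = (12)² = 144
Cov(A,B) = ρ·sd(A)·sd(B) = 0.2·4.5·12 = 10.8
Var(0.8A - 0.4B) = (0.8)²·Var(A) + (-0.4)²·Var(B) + 2·(0.8)·(-0.4)·Cov(A,B)
= 0.64·20.25 + 0.16·144 + -0.64·10.8 = 29.088
sd(0.8A - 0.4B) = √29.088 ≈ 5.393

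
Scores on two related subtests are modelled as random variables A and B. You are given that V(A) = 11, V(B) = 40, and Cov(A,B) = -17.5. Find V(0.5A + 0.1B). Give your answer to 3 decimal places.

1.400

V(0.5A + 0.1B) = (0.5)²·V(A) + (0.1)²·V(B) + 2·(0.5)·(0.1)·Cov(A,B)
= 0.25·11 + 0.01·40 + 0.1·-17.5 = 1.4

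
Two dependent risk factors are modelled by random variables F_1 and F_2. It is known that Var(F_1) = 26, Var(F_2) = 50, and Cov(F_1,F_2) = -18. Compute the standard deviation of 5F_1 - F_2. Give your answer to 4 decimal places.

29.6648

Var(5F_1 - F_2) = (5)²·Var(F_1) + (-1)²·Var(F_2) + 2·(5)·(-1)·Cov(F_1,F_2)
= 25·26 + 1·50 + -10·-18 = 880
SD(5F_1 - F_2) = √880 ≈ 29.6648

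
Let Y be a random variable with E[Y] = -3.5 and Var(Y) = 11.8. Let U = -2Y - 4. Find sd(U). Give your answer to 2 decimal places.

Var(-2Y - 4) = (-2)²·11.8 = 47.2
sd(U) = √47.2 ≈ 6.87

6.87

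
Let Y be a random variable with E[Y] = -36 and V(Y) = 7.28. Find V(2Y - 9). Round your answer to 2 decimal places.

V(2Y - 9) = (2)²·V(Y) = 4·7.28 = 29.12

29.12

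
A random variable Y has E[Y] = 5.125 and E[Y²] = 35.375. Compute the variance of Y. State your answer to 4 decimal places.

var(Y) = 35.375 − (5.125)² = 9.109375

9.1094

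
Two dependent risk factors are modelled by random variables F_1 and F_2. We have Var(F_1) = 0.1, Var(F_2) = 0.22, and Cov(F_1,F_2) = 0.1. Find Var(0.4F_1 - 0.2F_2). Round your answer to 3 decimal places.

0.009

Var(0.4F_1 - 0.2F_2) = (0.4)²·Var(F_1) + (-0.2)²·Var(F_2) + 2·(0.4)·(-0.2)·Cov(F_1,F_2)
= 0.16·0.1 + 0.04·0.22 + -0.16·0.1 = 0.0088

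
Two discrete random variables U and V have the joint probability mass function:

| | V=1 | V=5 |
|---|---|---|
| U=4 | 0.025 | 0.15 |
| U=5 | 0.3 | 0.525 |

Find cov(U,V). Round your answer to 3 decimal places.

-0.128

E[U] = 4.825,  E[V] = 3.7
E[UV] = 17.725
cov(U,V) = E[UV] − E[U]E[V] = 17.725 − (4.825)(3.7) = -0.1275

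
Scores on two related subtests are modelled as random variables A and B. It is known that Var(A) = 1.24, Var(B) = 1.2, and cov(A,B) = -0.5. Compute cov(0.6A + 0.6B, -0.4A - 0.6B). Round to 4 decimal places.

cov(0.6A + 0.6B, -0.4A - 0.6B) = (0.6)(-0.4)Var(A) + (0.6)(-0.6)Var(B) + [(0.6)(-0.6) + (0.6)(-0.4)]cov(A,B)
= -0.24·1.24 + -0.36·1.2 + -0.6·-0.5 = -0.4296

-0.4296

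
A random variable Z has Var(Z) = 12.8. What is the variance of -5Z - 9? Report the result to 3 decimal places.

320.000

Var(-5Z - 9) = (-5)²·Var(Z) = 25·12.8 = 320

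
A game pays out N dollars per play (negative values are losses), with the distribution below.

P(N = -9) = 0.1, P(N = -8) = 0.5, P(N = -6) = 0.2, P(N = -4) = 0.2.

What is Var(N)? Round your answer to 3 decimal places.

E[N] = (-9)(0.1) + (-8)(0.5) + (-6)(0.2) + (-4)(0.2) = -6.9
E[N²] = (-9)²(0.1) + (-8)²(0.5) + (-6)²(0.2) + (-4)²(0.2) = 50.5
Var(N) = E[N²] − (E[N])² = 50.5 − (-6.9)² = 2.89

2.890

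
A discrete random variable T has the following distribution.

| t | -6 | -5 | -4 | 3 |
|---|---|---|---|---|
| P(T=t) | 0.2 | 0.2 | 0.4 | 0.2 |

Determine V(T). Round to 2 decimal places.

E[T] = (-6)(0.2) + (-5)(0.2) + (-4)(0.4) + (3)(0.2) = -3.2
E[T²] = (-6)²(0.2) + (-5)²(0.2) + (-4)²(0.4) + (3)²(0.2) = 20.4
V(T) = E[T²] − (E[T])² = 20.4 − (-3.2)² = 10.16

10.16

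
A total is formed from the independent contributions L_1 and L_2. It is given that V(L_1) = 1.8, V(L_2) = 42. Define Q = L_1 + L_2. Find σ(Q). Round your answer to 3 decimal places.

6.618

By independence, V(Q) = (1)²V(L_1) + (1)²V(L_2)
= (1)²·1.8 + (1)²·42 = 43.8
σ(Q) = √43.8 ≈ 6.618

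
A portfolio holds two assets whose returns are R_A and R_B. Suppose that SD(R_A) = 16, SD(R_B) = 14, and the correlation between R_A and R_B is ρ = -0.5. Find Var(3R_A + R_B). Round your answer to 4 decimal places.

1828.0000

Var(R_A) = (16)² = 256;  Var(R_B) = (14)² = 196
Cov(R_A,R_B) = ρ·SD(R_A)·SD(R_B) = -0.5·16·14 = -112
Var(3R_A + R_B) = (3)²·Var(R_A) + (1)²·Var(R_B) + 2·(3)·(1)·Cov(R_A,R_B)
= 9·256 + 1·196 + 6·-112 = 1828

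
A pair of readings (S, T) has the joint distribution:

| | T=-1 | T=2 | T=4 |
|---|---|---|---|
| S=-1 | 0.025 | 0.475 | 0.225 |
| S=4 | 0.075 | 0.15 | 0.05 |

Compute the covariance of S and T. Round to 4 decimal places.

E[S] = 0.375,  E[T] = 2.25
E[ST] = -0.125
Cov(S,T) = E[ST] − E[S]E[T] = -0.125 − (0.375)(2.25) = -0.96875

-0.9688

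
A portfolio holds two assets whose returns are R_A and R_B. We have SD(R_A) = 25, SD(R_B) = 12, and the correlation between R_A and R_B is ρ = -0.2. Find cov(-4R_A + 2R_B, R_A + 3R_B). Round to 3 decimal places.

var(R_A) = (25)² = 625;  var(R_B) = (12)² = 144
cov(R_A,R_B) = ρ·SD(R_A)·SD(R_B) = -0.2·25·12 = -60
cov(-4R_A + 2R_B, R_A + 3R_B) = (-4)(1)var(R_A) + (2)(3)var(R_B) + [(-4)(3) + (2)(1)]cov(R_A,R_B)
= -4·625 + 6·144 + -10·-60 = -1036

-1036.000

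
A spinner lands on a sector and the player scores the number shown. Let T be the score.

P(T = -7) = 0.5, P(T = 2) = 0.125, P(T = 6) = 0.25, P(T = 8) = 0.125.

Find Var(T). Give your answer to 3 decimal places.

E[T] = (-7)(0.5) + (2)(0.125) + (6)(0.25) + (8)(0.125) = -0.75
E[T²] = (-7)²(0.5) + (2)²(0.125) + (6)²(0.25) + (8)²(0.125) = 42
Var(T) = E[T²] − (E[T])² = 42 − (-0.75)² = 41.4375

41.438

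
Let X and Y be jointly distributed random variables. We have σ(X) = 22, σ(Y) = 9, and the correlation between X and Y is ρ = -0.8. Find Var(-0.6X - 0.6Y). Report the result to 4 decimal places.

Var(X) = (22)² = 484;  Var(Y) = (9)² = 81
Cov(X,Y) = ρ·σ(X)·σ(Y) = -0.8·22·9 = -158.4
Var(-0.6X - 0.6Y) = (-0.6)²·Var(X) + (-0.6)²·Var(Y) + 2·(-0.6)·(-0.6)·Cov(X,Y)
= 0.36·484 + 0.36·81 + 0.72·-158.4 = 89.352

89.3520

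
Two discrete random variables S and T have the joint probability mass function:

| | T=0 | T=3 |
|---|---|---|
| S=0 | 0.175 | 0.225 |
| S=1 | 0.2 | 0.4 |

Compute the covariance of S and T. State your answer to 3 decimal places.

E[S] = 0.6,  E[T] = 1.875
E[ST] = 1.2
Cov(S,T) = E[ST] − E[S]E[T] = 1.2 − (0.6)(1.875) = 0.075

0.075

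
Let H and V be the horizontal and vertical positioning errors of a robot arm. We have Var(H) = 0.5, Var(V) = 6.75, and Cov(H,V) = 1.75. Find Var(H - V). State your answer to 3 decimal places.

Var(H - V) = (1)²·Var(H) + (-1)²·Var(V) + 2·(1)·(-1)·Cov(H,V)
= 1·0.5 + 1·6.75 + -2·1.75 = 3.75

3.750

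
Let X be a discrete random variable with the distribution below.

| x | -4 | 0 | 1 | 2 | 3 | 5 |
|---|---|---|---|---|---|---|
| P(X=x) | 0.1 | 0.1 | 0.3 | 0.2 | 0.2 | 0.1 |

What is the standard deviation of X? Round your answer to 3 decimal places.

2.245

E[X] = (-4)(0.1) + (0)(0.1) + (1)(0.3) + (2)(0.2) + (3)(0.2) + (5)(0.1) = 1.4
E[X²] = (-4)²(0.1) + (0)²(0.1) + (1)²(0.3) + (2)²(0.2) + (3)²(0.2) + (5)²(0.1) = 7
V(X) = E[X²] − (E[X])² = 7 − (1.4)² = 5.04
SD(X) = √5.04 ≈ 2.245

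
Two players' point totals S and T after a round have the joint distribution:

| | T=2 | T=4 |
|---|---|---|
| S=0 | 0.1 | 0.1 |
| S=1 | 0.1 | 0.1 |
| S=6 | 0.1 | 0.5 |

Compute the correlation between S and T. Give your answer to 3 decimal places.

E[S] = 3.8,  E[T] = 3.4
E[ST] = 13.8
Cov(S,T) = E[ST] − E[S]E[T] = 13.8 − (3.8)(3.4) = 0.88
V(S) = 7.36,  V(T) = 0.84
ρ = 0.88 / √(7.36·0.84) ≈ 0.354

0.354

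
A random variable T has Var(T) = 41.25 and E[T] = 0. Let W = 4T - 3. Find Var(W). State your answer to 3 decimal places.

660.000

Var(4T - 3) = (4)²·Var(T) = 16·41.25 = 660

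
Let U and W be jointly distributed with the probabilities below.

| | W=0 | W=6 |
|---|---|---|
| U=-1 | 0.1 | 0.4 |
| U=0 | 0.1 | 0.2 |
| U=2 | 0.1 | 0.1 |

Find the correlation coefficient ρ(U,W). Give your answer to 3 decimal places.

-0.250

E[U] = -0.1,  E[W] = 4.2
E[UW] = -1.2
Cov(U,W) = E[UW] − E[U]E[W] = -1.2 − (-0.1)(4.2) = -0.78
V(U) = 1.29,  V(W) = 7.56
ρ = -0.78 / √(1.29·7.56) ≈ -0.250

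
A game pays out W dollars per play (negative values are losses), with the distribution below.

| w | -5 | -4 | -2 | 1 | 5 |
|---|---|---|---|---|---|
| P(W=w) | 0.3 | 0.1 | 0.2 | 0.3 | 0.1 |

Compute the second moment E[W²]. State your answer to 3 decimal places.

12.700

E[W²] = (-5)²(0.3) + (-4)²(0.1) + (-2)²(0.2) + (1)²(0.3) + (5)²(0.1) = 12.7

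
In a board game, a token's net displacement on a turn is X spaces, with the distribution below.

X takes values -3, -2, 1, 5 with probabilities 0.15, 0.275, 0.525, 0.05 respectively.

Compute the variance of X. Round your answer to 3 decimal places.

E[X] = (-3)(0.15) + (-2)(0.275) + (1)(0.525) + (5)(0.05) = -0.225
E[X²] = (-3)²(0.15) + (-2)²(0.275) + (1)²(0.525) + (5)²(0.05) = 4.225
Var(X) = E[X²] − (E[X])² = 4.225 − (-0.225)² = 4.174375

4.174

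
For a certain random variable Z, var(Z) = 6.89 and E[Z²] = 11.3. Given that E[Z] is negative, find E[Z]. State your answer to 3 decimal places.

-2.100

(E[Z])² = E[Z²] − var(Z) = 11.3 − 6.89 = 4.41
E[Z] = −√4.41 = -2.1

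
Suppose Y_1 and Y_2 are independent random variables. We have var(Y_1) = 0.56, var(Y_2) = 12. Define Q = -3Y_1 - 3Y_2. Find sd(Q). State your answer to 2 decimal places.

By independence, var(Q) = (-3)²var(Y_1) + (-3)²var(Y_2)
= (-3)²·0.56 + (-3)²·12 = 113.04
sd(Q) = √113.04 ≈ 10.63

10.63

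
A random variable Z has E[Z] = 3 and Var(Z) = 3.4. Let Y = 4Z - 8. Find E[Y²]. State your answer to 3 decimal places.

70.400

E[4Z - 8] = 4·3 − 8 = 4
Var(4Z - 8) = (4)²·3.4 = 54.4
E[Y²] = Var(Y) + (E[Y])² = 54.4 + (4)² = 70.4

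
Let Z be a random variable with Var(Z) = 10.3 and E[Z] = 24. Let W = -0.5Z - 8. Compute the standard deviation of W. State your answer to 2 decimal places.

1.60

Var(-0.5Z - 8) = (-0.5)²·10.3 = 2.575
σ(W) = √2.575 ≈ 1.60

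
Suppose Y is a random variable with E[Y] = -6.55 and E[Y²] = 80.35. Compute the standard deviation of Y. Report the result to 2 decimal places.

6.12

var(Y) = 80.35 − (-6.55)² = 37.4475
σ(Y) = √37.4475 ≈ 6.12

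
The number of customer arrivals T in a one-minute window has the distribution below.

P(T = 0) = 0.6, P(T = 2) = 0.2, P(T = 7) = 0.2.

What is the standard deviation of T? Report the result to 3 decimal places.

2.713

E[T] = (0)(0.6) + (2)(0.2) + (7)(0.2) = 1.8
E[T²] = (0)²(0.6) + (2)²(0.2) + (7)²(0.2) = 10.6
Var(T) = E[T²] − (E[T])² = 10.6 − (1.8)² = 7.36
σ(T) = √7.36 ≈ 2.713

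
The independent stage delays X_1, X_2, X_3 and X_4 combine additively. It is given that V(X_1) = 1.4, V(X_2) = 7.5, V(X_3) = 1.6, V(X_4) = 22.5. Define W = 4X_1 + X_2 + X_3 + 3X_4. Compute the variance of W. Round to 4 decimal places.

By independence, V(W) = (4)²V(X_1) + (1)²V(X_2) + (1)²V(X_3) + (3)²V(X_4)
= (4)²·1.4 + (1)²·7.5 + (1)²·1.6 + (3)²·22.5 = 234

234.0000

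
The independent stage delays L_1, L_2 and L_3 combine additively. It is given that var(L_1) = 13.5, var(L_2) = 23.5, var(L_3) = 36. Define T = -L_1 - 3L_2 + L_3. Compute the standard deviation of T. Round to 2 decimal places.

16.16

By independence, var(T) = (-1)²var(L_1) + (-3)²var(L_2) + (1)²var(L_3)
= (-1)²·13.5 + (-3)²·23.5 + (1)²·36 = 261
SD(T) = √261 ≈ 16.16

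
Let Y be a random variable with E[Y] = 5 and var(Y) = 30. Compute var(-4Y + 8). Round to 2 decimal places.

var(-4Y + 8) = (-4)²·var(Y) = 16·30 = 480

480.00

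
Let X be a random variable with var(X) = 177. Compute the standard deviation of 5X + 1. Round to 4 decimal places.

66.5207

var(5X + 1) = (5)²·177 = 4425
σ(5X + 1) = √4425 ≈ 66.5207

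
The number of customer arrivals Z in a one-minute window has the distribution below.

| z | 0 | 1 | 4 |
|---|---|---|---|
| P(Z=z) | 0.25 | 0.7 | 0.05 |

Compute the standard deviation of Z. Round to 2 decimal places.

E[Z] = (0)(0.25) + (1)(0.7) + (4)(0.05) = 0.9
E[Z²] = (0)²(0.25) + (1)²(0.7) + (4)²(0.05) = 1.5
var(Z) = E[Z²] − (E[Z])² = 1.5 − (0.9)² = 0.69
SD(Z) = √0.69 ≈ 0.83

0.83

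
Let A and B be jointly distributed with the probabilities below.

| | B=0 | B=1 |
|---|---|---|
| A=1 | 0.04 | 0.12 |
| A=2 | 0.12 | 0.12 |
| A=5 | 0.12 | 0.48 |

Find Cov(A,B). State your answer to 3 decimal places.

E[A] = 3.64,  E[B] = 0.72
E[AB] = 2.76
Cov(A,B) = E[AB] − E[A]E[B] = 2.76 − (3.64)(0.72) = 0.1392

0.139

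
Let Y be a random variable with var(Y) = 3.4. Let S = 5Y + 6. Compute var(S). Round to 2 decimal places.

85.00

var(5Y + 6) = (5)²·var(Y) = 25·3.4 = 85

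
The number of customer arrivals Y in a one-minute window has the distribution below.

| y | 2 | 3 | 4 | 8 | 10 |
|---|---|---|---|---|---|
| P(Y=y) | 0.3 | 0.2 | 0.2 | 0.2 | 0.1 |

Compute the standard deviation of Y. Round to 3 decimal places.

2.800

E[Y] = (2)(0.3) + (3)(0.2) + (4)(0.2) + (8)(0.2) + (10)(0.1) = 4.6
E[Y²] = (2)²(0.3) + (3)²(0.2) + (4)²(0.2) + (8)²(0.2) + (10)²(0.1) = 29
V(Y) = E[Y²] − (E[Y])² = 29 − (4.6)² = 7.84
sd(Y) = √7.84 ≈ 2.800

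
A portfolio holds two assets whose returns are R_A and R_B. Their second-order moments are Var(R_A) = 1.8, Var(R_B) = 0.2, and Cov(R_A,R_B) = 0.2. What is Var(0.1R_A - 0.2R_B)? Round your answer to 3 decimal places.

0.018

Var(0.1R_A - 0.2R_B) = (0.1)²·Var(R_A) + (-0.2)²·Var(R_B) + 2·(0.1)·(-0.2)·Cov(R_A,R_B)
= 0.01·1.8 + 0.04·0.2 + -0.04·0.2 = 0.018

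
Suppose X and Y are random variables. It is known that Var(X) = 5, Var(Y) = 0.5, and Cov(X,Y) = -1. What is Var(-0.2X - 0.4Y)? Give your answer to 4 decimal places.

0.1200

Var(-0.2X - 0.4Y) = (-0.2)²·Var(X) + (-0.4)²·Var(Y) + 2·(-0.2)·(-0.4)·Cov(X,Y)
= 0.04·5 + 0.16·0.5 + 0.16·-1 = 0.12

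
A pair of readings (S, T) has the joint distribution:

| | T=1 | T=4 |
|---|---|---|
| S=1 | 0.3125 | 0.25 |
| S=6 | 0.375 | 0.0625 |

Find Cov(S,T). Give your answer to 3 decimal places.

E[S] = 3.1875,  E[T] = 1.9375
E[ST] = 5.0625
Cov(S,T) = E[ST] − E[S]E[T] = 5.0625 − (3.1875)(1.9375) = -1.11328125

-1.113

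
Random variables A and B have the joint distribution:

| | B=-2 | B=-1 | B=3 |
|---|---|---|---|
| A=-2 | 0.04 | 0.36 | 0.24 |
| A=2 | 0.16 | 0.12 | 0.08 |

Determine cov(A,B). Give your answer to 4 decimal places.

-0.9152

E[A] = -0.56,  E[B] = 0.08
E[AB] = -0.96
cov(A,B) = E[AB] − E[A]E[B] = -0.96 − (-0.56)(0.08) = -0.9152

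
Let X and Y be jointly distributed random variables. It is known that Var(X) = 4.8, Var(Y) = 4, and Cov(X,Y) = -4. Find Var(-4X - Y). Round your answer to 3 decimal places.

Var(-4X - Y) = (-4)²·Var(X) + (-1)²·Var(Y) + 2·(-4)·(-1)·Cov(X,Y)
= 16·4.8 + 1·4 + 8·-4 = 48.8

48.800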